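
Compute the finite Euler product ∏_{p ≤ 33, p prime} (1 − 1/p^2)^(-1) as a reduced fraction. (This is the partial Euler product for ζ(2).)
∏ = 82920037520482019/50722704772300800

The primes p ≤ 33 are [2, 3, 5, 7, 11, 13, 17, 19, 23, 29, 31]. For each prime, (1 − 1/p^2)^(-1) = p^2 / (p^2 − 1). The product is (1 − 1/2^2)^(-1), (1 − 1/3^2)^(-1), (1 − 1/5^2)^(-1), (1 − 1/7^2)^(-1), (1 − 1/11^2)^(-1), (1 − 1/13^2)^(-1), (1 − 1/17^2)^(-1), (1 − 1/19^2)^(-1), (1 − 1/23^2)^(-1), (1 − 1/29^2)^(-1), (1 − 1/31^2)^(-1) = ∏ p^2 / (p^2 − 1) = 82920037520482019/50722704772300800.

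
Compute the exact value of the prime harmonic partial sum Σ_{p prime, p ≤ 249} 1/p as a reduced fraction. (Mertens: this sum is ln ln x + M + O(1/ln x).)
Σ 1/p = 506873196134241441348690763593294873492730445394823722837469097176314709804649267964680634478659521/256041159035492609053110100510385311995538591998443060216114576417920917800321526504084465112487730

π(249) = 53, so the primes ≤ 249 are [2, 3, 5, 7, 11, 13, 17, 19, 23, 29, 31, 37, 41, 43, 47, 53, 59, 61, 67, 71, 73, 79, 83, 89, 97, 101, 103, 107, 109, 113, 127, 131, 137, 139, 149, 151, 157, 163, 167, 173, 179, 181, 191, 193, 197, 199, 211, 223, 227, 229, 233, 239, 241]. Summing 1/p over these primes: 506873196134241441348690763593294873492730445394823722837469097176314709804649267964680634478659521/256041159035492609053110100510385311995538591998443060216114576417920917800321526504084465112487730 ≈ 1.9797. Mertens estimate ln ln(249) + 0.2615 ≈ 1.9694.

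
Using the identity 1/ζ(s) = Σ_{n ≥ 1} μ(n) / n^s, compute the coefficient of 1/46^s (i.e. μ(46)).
μ(46) = 1

Factor n = 46 = 2 · 23. μ(n) = 0 if any exponent ≥ 2 (not squarefree); otherwise μ(n) = (−1)^{ω(n)} where ω(n) is the number of distinct prime factors. Applying: μ(46) = 1.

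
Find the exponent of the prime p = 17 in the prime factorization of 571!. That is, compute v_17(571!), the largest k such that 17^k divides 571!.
v_17(571!) = 34

Legendre's formula: v_p(n!) = Σ_{k ≥ 1} ⌊n / p^k⌋. For p = 17, n = 571, the terms are:
  ⌊571/17^1⌋ = ⌊571/17⌋ = 33
  ⌊571/17^2⌋ = ⌊571/289⌋ = 1
(the next term ⌊571/17^3⌋ = 0, terminating the sum). Summing: v_17(571!) = 33 + 1 = 34.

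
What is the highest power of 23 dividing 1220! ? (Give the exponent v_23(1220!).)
v_23(1220!) = 55

Legendre's formula: v_p(n!) = Σ_{k ≥ 1} ⌊n / p^k⌋. For p = 23, n = 1220, the terms are:
  ⌊1220/23^1⌋ = ⌊1220/23⌋ = 53
  ⌊1220/23^2⌋ = ⌊1220/529⌋ = 2
(the next term ⌊1220/23^3⌋ = 0, terminating the sum). Summing: v_23(1220!) = 53 + 2 = 55.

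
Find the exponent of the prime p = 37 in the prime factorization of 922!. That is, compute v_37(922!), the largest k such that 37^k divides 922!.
v_37(922!) = 24

Legendre's formula: v_p(n!) = Σ_{k ≥ 1} ⌊n / p^k⌋. For p = 37, n = 922, the terms are:
  ⌊922/37^1⌋ = ⌊922/37⌋ = 24
(the next term ⌊922/37^2⌋ = 0, terminating the sum). Summing: v_37(922!) = 24 = 24.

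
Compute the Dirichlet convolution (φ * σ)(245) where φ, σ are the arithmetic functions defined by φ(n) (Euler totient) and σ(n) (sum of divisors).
(φ * σ)(245) = 1470

Divisors of 245: [1, 5, 7, 35, 49, 245]. For each d | 245:
  d = 1: φ(1) · σ(245/1) = 1 · 342 = 342
  d = 5: φ(5) · σ(245/5) = 4 · 57 = 228
  d = 7: φ(7) · σ(245/7) = 6 · 48 = 288
  d = 35: φ(35) · σ(245/35) = 24 · 8 = 192
  d = 49: φ(49) · σ(245/49) = 42 · 6 = 252
  d = 245: φ(245) · σ(245/245) = 168 · 1 = 168
Summing: (φ * σ)(245) = 342 + 228 + 288 + 192 + 252 + 168 = 1470.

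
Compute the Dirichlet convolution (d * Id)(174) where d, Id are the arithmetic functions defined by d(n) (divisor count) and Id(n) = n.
(d * Id)(174) = 620

Divisors of 174: [1, 2, 3, 6, 29, 58, 87, 174]. For each d | 174:
  d = 1: d(1) · Id(174/1) = 1 · 174 = 174
  d = 2: d(2) · Id(174/2) = 2 · 87 = 174
  d = 3: d(3) · Id(174/3) = 2 · 58 = 116
  d = 6: d(6) · Id(174/6) = 4 · 29 = 116
  d = 29: d(29) · Id(174/29) = 2 · 6 = 12
  d = 58: d(58) · Id(174/58) = 4 · 3 = 12
  d = 87: d(87) · Id(174/87) = 4 · 2 = 8
  d = 174: d(174) · Id(174/174) = 8 · 1 = 8
Summing: (d * Id)(174) = 174 + 174 + 116 + 116 + 12 + 12 + 8 + 8 = 620.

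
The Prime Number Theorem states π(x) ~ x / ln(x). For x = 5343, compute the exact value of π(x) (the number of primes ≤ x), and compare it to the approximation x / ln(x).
π(5343) = 706;  x/ln(x) ≈ 622.47;  relative error ≈ 11.83%.

Directly count primes up to 5343: π(5343) = 706. The PNT approximation gives 5343/ln(5343) ≈ 5343/8.58354 ≈ 622.47. Relative error (π(x) − x/ln(x)) / π(x) ≈ 11.83%; the approximation is known to undercount slightly (Li(x) is a better estimate).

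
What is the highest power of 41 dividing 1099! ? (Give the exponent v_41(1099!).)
v_41(1099!) = 26

Legendre's formula: v_p(n!) = Σ_{k ≥ 1} ⌊n / p^k⌋. For p = 41, n = 1099, the terms are:
  ⌊1099/41^1⌋ = ⌊1099/41⌋ = 26
(the next term ⌊1099/41^2⌋ = 0, terminating the sum). Summing: v_41(1099!) = 26 = 26.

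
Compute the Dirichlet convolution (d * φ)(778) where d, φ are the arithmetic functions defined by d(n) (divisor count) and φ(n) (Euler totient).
(d * φ)(778) = 1170

Divisors of 778: [1, 2, 389, 778]. For each d | 778:
  d = 1: d(1) · φ(778/1) = 1 · 388 = 388
  d = 2: d(2) · φ(778/2) = 2 · 388 = 776
  d = 389: d(389) · φ(778/389) = 2 · 1 = 2
  d = 778: d(778) · φ(778/778) = 4 · 1 = 4
Summing: (d * φ)(778) = 388 + 776 + 2 + 4 = 1170.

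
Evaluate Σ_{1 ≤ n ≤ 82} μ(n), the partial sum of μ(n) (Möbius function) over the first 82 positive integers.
Σ_{n ≤ 82} μ(n) = -3

Compute μ(n) for each 1 ≤ n ≤ 82: μ(1) = 1, μ(2) = -1, μ(3) = -1, μ(4) = 0, μ(5) = -1, μ(6) = 1, μ(7) = -1, μ(8) = 0, μ(9) = 0, μ(10) = 1, μ(11) = -1, μ(12) = 0, μ(13) = -1, μ(14) = 1, μ(15) = 1, μ(16) = 0, μ(17) = -1, μ(18) = 0, μ(19) = -1, μ(20) = 0, μ(21) = 1, μ(22) = 1, μ(23) = -1, μ(24) = 0, μ(25) = 0, μ(26) = 1, μ(27) = 0, μ(28) = 0, μ(29) = -1, μ(30) = -1, μ(31) = -1, μ(32) = 0, μ(33) = 1, μ(34) = 1, μ(35) = 1, μ(36) = 0, μ(37) = -1, μ(38) = 1, μ(39) = 1, μ(40) = 0, μ(41) = -1, μ(42) = -1, μ(43) = -1, μ(44) = 0, μ(45) = 0, μ(46) = 1, μ(47) = -1, μ(48) = 0, μ(49) = 0, μ(50) = 0, μ(51) = 1, μ(52) = 0, μ(53) = -1, μ(54) = 0, μ(55) = 1, μ(56) = 0, μ(57) = 1, μ(58) = 1, μ(59) = -1, μ(60) = 0, μ(61) = -1, μ(62) = 1, μ(63) = 0, μ(64) = 0, μ(65) = 1, μ(66) = -1, μ(67) = -1, μ(68) = 0, μ(69) = 1, μ(70) = -1, μ(71) = -1, μ(72) = 0, μ(73) = -1, μ(74) = 1, μ(75) = 0, μ(76) = 0, μ(77) = 1, μ(78) = -1, μ(79) = -1, μ(80) = 0, μ(81) = 0, μ(82) = 1. Summing all 82 values: -3. (Mertens function M(x) = Σ_{n ≤ x} μ(n); on average M(x) should be small (PNT ⟺ M(x) = o(x)).)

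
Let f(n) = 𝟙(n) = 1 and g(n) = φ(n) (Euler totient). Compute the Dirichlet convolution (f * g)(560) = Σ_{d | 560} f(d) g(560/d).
(𝟙 * φ)(560) = 560

Divisors of 560: [1, 2, 4, 5, 7, 8, 10, 14, 16, 20, 28, 35, 40, 56, 70, 80, 112, 140, 280, 560]. For each d | 560:
  d = 1: 𝟙(1) · φ(560/1) = 1 · 192 = 192
  d = 2: 𝟙(2) · φ(560/2) = 1 · 96 = 96
  d = 4: 𝟙(4) · φ(560/4) = 1 · 48 = 48
  d = 5: 𝟙(5) · φ(560/5) = 1 · 48 = 48
  d = 7: 𝟙(7) · φ(560/7) = 1 · 32 = 32
  d = 8: 𝟙(8) · φ(560/8) = 1 · 24 = 24
  d = 10: 𝟙(10) · φ(560/10) = 1 · 24 = 24
  d = 14: 𝟙(14) · φ(560/14) = 1 · 16 = 16
  d = 16: 𝟙(16) · φ(560/16) = 1 · 24 = 24
  d = 20: 𝟙(20) · φ(560/20) = 1 · 12 = 12
  d = 28: 𝟙(28) · φ(560/28) = 1 · 8 = 8
  d = 35: 𝟙(35) · φ(560/35) = 1 · 8 = 8
  d = 40: 𝟙(40) · φ(560/40) = 1 · 6 = 6
  d = 56: 𝟙(56) · φ(560/56) = 1 · 4 = 4
  d = 70: 𝟙(70) · φ(560/70) = 1 · 4 = 4
  d = 80: 𝟙(80) · φ(560/80) = 1 · 6 = 6
  d = 112: 𝟙(112) · φ(560/112) = 1 · 4 = 4
  d = 140: 𝟙(140) · φ(560/140) = 1 · 2 = 2
  d = 280: 𝟙(280) · φ(560/280) = 1 · 1 = 1
  d = 560: 𝟙(560) · φ(560/560) = 1 · 1 = 1
Summing: (𝟙 * φ)(560) = 192 + 96 + 48 + 48 + 32 + 24 + 24 + 16 + 24 + 12 + 8 + 8 + 6 + 4 + 4 + 6 + 4 + 2 + 1 + 1 = 560.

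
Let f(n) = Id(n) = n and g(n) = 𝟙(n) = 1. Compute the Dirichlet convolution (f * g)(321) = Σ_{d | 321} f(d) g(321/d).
(Id * 𝟙)(321) = 432

Divisors of 321: [1, 3, 107, 321]. For each d | 321:
  d = 1: Id(1) · 𝟙(321/1) = 1 · 1 = 1
  d = 3: Id(3) · 𝟙(321/3) = 3 · 1 = 3
  d = 107: Id(107) · 𝟙(321/107) = 107 · 1 = 107
  d = 321: Id(321) · 𝟙(321/321) = 321 · 1 = 321
Summing: (Id * 𝟙)(321) = 1 + 3 + 107 + 321 = 432.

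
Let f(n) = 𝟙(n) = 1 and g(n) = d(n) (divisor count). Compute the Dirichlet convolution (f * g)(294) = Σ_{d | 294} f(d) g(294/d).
(𝟙 * d)(294) = 54

Divisors of 294: [1, 2, 3, 6, 7, 14, 21, 42, 49, 98, 147, 294]. For each d | 294:
  d = 1: 𝟙(1) · d(294/1) = 1 · 12 = 12
  d = 2: 𝟙(2) · d(294/2) = 1 · 6 = 6
  d = 3: 𝟙(3) · d(294/3) = 1 · 6 = 6
  d = 6: 𝟙(6) · d(294/6) = 1 · 3 = 3
  d = 7: 𝟙(7) · d(294/7) = 1 · 8 = 8
  d = 14: 𝟙(14) · d(294/14) = 1 · 4 = 4
  d = 21: 𝟙(21) · d(294/21) = 1 · 4 = 4
  d = 42: 𝟙(42) · d(294/42) = 1 · 2 = 2
  d = 49: 𝟙(49) · d(294/49) = 1 · 4 = 4
  d = 98: 𝟙(98) · d(294/98) = 1 · 2 = 2
  d = 147: 𝟙(147) · d(294/147) = 1 · 2 = 2
  d = 294: 𝟙(294) · d(294/294) = 1 · 1 = 1
Summing: (𝟙 * d)(294) = 12 + 6 + 6 + 3 + 8 + 4 + 4 + 2 + 4 + 2 + 2 + 1 = 54.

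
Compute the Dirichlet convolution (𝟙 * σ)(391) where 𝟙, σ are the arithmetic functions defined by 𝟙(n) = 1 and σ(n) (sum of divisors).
(𝟙 * σ)(391) = 475

Divisors of 391: [1, 17, 23, 391]. For each d | 391:
  d = 1: 𝟙(1) · σ(391/1) = 1 · 432 = 432
  d = 17: 𝟙(17) · σ(391/17) = 1 · 24 = 24
  d = 23: 𝟙(23) · σ(391/23) = 1 · 18 = 18
  d = 391: 𝟙(391) · σ(391/391) = 1 · 1 = 1
Summing: (𝟙 * σ)(391) = 432 + 24 + 18 + 1 = 475.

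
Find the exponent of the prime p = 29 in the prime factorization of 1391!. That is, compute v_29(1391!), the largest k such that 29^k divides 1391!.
v_29(1391!) = 48

Legendre's formula: v_p(n!) = Σ_{k ≥ 1} ⌊n / p^k⌋. For p = 29, n = 1391, the terms are:
  ⌊1391/29^1⌋ = ⌊1391/29⌋ = 47
  ⌊1391/29^2⌋ = ⌊1391/841⌋ = 1
(the next term ⌊1391/29^3⌋ = 0, terminating the sum). Summing: v_29(1391!) = 47 + 1 = 48.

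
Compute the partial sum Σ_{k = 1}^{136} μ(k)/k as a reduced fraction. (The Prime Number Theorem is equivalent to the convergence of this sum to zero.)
Σ μ(k)/k = 1798157260399775266990045811129040783798487774562/262948239526313870385685898536205956450305483726315

Values of μ(k) for 1 ≤ k ≤ 136: μ(1) = 1, μ(2) = -1, μ(3) = -1, μ(5) = -1, μ(6) = 1, μ(7) = -1, μ(10) = 1, μ(11) = -1, μ(13) = -1, μ(14) = 1, μ(15) = 1, μ(17) = -1, μ(19) = -1, μ(21) = 1, μ(22) = 1, μ(23) = -1, μ(26) = 1, μ(29) = -1, μ(30) = -1, μ(31) = -1, μ(33) = 1, μ(34) = 1, μ(35) = 1, μ(37) = -1, μ(38) = 1, μ(39) = 1, μ(41) = -1, μ(42) = -1, μ(43) = -1, μ(46) = 1, μ(47) = -1, μ(51) = 1, μ(53) = -1, μ(55) = 1, μ(57) = 1, μ(58) = 1, μ(59) = -1, μ(61) = -1, μ(62) = 1, μ(65) = 1, μ(66) = -1, μ(67) = -1, μ(69) = 1, μ(70) = -1, μ(71) = -1, μ(73) = -1, μ(74) = 1, μ(77) = 1, μ(78) = -1, μ(79) = -1, μ(82) = 1, μ(83) = -1, μ(85) = 1, μ(86) = 1, μ(87) = 1, μ(89) = -1, μ(91) = 1, μ(93) = 1, μ(94) = 1, μ(95) = 1, μ(97) = -1, μ(101) = -1, μ(102) = -1, μ(103) = -1, μ(105) = -1, μ(106) = 1, μ(107) = -1, μ(109) = -1, μ(110) = -1, μ(111) = 1, μ(113) = -1, μ(114) = -1, μ(115) = 1, μ(118) = 1, μ(119) = 1, μ(122) = 1, μ(123) = 1, μ(127) = -1, μ(129) = 1, μ(130) = -1, μ(131) = -1, μ(133) = 1, μ(134) = 1, with μ = 0 on non-squarefree integers. Summing μ(k)/k for k where μ(k) ≠ 0 gives 1798157260399775266990045811129040783798487774562/262948239526313870385685898536205956450305483726315 ≈ 0.0068. (PNT ⟺ this sum → 0 as n → ∞.)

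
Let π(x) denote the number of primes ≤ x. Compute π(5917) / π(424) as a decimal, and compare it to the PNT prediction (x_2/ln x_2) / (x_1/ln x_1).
π(5917)/π(424) = 777/82 ≈ 9.4756;  PNT prediction ≈ 9.7201.

π(424) = 82 and π(5917) = 777, so π(5917)/π(424) ≈ 9.4756. The PNT-predicted ratio is (5917/ln(5917)) / (424/ln(424)) ≈ 9.7201. The two agree to within a few percent, as expected.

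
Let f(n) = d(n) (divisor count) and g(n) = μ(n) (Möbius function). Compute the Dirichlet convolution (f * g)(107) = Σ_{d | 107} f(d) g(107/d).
(d * μ)(107) = 1

Divisors of 107: [1, 107]. For each d | 107:
  d = 1: d(1) · μ(107/1) = 1 · -1 = -1
  d = 107: d(107) · μ(107/107) = 2 · 1 = 2
Summing: (d * μ)(107) = -1 + 2 = 1.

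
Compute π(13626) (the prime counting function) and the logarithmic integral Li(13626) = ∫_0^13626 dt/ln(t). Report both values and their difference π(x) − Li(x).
π(13626) = 1610;  Li(13626) ≈ 1633.03;  π(x) − Li(x) ≈ -23.03.

Direct count of primes ≤ 13626 gives π(13626) = 1610. Numerical evaluation of the logarithmic integral gives Li(13626) ≈ 1633.03. The difference π(x) − Li(x) ≈ -23.03 is typically negative for small/moderate x (Li(x) overestimates), though Littlewood's theorem shows this sign changes infinitely often.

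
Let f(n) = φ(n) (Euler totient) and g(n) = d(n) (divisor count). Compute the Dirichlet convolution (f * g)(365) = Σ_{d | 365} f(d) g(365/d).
(φ * d)(365) = 444

Divisors of 365: [1, 5, 73, 365]. For each d | 365:
  d = 1: φ(1) · d(365/1) = 1 · 4 = 4
  d = 5: φ(5) · d(365/5) = 4 · 2 = 8
  d = 73: φ(73) · d(365/73) = 72 · 2 = 144
  d = 365: φ(365) · d(365/365) = 288 · 1 = 288
Summing: (φ * d)(365) = 4 + 8 + 144 + 288 = 444.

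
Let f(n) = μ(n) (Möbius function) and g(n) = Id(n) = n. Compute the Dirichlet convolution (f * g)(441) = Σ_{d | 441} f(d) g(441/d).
(μ * Id)(441) = 252

Divisors of 441: [1, 3, 7, 9, 21, 49, 63, 147, 441]. For each d | 441:
  d = 1: μ(1) · Id(441/1) = 1 · 441 = 441
  d = 3: μ(3) · Id(441/3) = -1 · 147 = -147
  d = 7: μ(7) · Id(441/7) = -1 · 63 = -63
  d = 9: μ(9) · Id(441/9) = 0 · 49 = 0
  d = 21: μ(21) · Id(441/21) = 1 · 21 = 21
  d = 49: μ(49) · Id(441/49) = 0 · 9 = 0
  d = 63: μ(63) · Id(441/63) = 0 · 7 = 0
  d = 147: μ(147) · Id(441/147) = 0 · 3 = 0
  d = 441: μ(441) · Id(441/441) = 0 · 1 = 0
Summing: (μ * Id)(441) = 441 + -147 + -63 + 0 + 21 + 0 + 0 + 0 + 0 = 252.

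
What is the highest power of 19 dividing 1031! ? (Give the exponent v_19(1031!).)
v_19(1031!) = 56

Legendre's formula: v_p(n!) = Σ_{k ≥ 1} ⌊n / p^k⌋. For p = 19, n = 1031, the terms are:
  ⌊1031/19^1⌋ = ⌊1031/19⌋ = 54
  ⌊1031/19^2⌋ = ⌊1031/361⌋ = 2
(the next term ⌊1031/19^3⌋ = 0, terminating the sum). Summing: v_19(1031!) = 54 + 2 = 56.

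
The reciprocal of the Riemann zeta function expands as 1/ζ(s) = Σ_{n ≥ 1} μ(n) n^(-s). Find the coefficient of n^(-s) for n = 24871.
μ(24871) = 1

Factor n = 24871 = 7 · 11 · 17 · 19. μ(n) = 0 if any exponent ≥ 2 (not squarefree); otherwise μ(n) = (−1)^{ω(n)} where ω(n) is the number of distinct prime factors. Applying: μ(24871) = 1.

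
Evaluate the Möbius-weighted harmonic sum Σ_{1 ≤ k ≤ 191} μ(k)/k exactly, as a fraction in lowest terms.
Σ μ(k)/k = -420739552915294928774241207455396214980695624016399287527924921993022991/27128766892785789697356865495675641342069048639462920399809650408428403405

Values of μ(k) for 1 ≤ k ≤ 191: μ(1) = 1, μ(2) = -1, μ(3) = -1, μ(5) = -1, μ(6) = 1, μ(7) = -1, μ(10) = 1, μ(11) = -1, μ(13) = -1, μ(14) = 1, μ(15) = 1, μ(17) = -1, μ(19) = -1, μ(21) = 1, μ(22) = 1, μ(23) = -1, μ(26) = 1, μ(29) = -1, μ(30) = -1, μ(31) = -1, μ(33) = 1, μ(34) = 1, μ(35) = 1, μ(37) = -1, μ(38) = 1, μ(39) = 1, μ(41) = -1, μ(42) = -1, μ(43) = -1, μ(46) = 1, μ(47) = -1, μ(51) = 1, μ(53) = -1, μ(55) = 1, μ(57) = 1, μ(58) = 1, μ(59) = -1, μ(61) = -1, μ(62) = 1, μ(65) = 1, μ(66) = -1, μ(67) = -1, μ(69) = 1, μ(70) = -1, μ(71) = -1, μ(73) = -1, μ(74) = 1, μ(77) = 1, μ(78) = -1, μ(79) = -1, μ(82) = 1, μ(83) = -1, μ(85) = 1, μ(86) = 1, μ(87) = 1, μ(89) = -1, μ(91) = 1, μ(93) = 1, μ(94) = 1, μ(95) = 1, μ(97) = -1, μ(101) = -1, μ(102) = -1, μ(103) = -1, μ(105) = -1, μ(106) = 1, μ(107) = -1, μ(109) = -1, μ(110) = -1, μ(111) = 1, μ(113) = -1, μ(114) = -1, μ(115) = 1, μ(118) = 1, μ(119) = 1, μ(122) = 1, μ(123) = 1, μ(127) = -1, μ(129) = 1, μ(130) = -1, μ(131) = -1, μ(133) = 1, μ(134) = 1, μ(137) = -1, μ(138) = -1, μ(139) = -1, μ(141) = 1, μ(142) = 1, μ(143) = 1, μ(145) = 1, μ(146) = 1, μ(149) = -1, μ(151) = -1, μ(154) = -1, μ(155) = 1, μ(157) = -1, μ(158) = 1, μ(159) = 1, μ(161) = 1, μ(163) = -1, μ(165) = -1, μ(166) = 1, μ(167) = -1, μ(170) = -1, μ(173) = -1, μ(174) = -1, μ(177) = 1, μ(178) = 1, μ(179) = -1, μ(181) = -1, μ(182) = -1, μ(183) = 1, μ(185) = 1, μ(186) = -1, μ(187) = 1, μ(190) = -1, μ(191) = -1, with μ = 0 on non-squarefree integers. Summing μ(k)/k for k where μ(k) ≠ 0 gives -420739552915294928774241207455396214980695624016399287527924921993022991/27128766892785789697356865495675641342069048639462920399809650408428403405 ≈ -0.0155. (PNT ⟺ this sum → 0 as n → ∞.)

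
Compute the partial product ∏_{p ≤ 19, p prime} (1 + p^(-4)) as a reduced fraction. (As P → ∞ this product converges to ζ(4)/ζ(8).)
∏ = 2063478382983759362985032/1914315839042201150180625

The primes p ≤ 19 are [2, 3, 5, 7, 11, 13, 17, 19]. For each, (1 + 1/p^4) = (p^4 + 1)/p^4. Multiplying these fractions over p ∈ [2, 3, 5, 7, 11, 13, 17, 19] gives 2063478382983759362985032/1914315839042201150180625. (In the limit P → ∞ this tends to ζ(4)/ζ(8).)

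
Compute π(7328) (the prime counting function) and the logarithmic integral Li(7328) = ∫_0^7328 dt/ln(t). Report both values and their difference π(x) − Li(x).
π(7328) = 933;  Li(7328) ≈ 951.28;  π(x) − Li(x) ≈ -18.28.

Direct count of primes ≤ 7328 gives π(7328) = 933. Numerical evaluation of the logarithmic integral gives Li(7328) ≈ 951.28. The difference π(x) − Li(x) ≈ -18.28 is typically negative for small/moderate x (Li(x) overestimates), though Littlewood's theorem shows this sign changes infinitely often.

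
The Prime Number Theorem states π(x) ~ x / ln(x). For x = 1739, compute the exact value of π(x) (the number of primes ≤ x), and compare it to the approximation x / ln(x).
π(1739) = 270;  x/ln(x) ≈ 233.08;  relative error ≈ 13.68%.

Directly count primes up to 1739: π(1739) = 270. The PNT approximation gives 1739/ln(1739) ≈ 1739/7.46107 ≈ 233.08. Relative error (π(x) − x/ln(x)) / π(x) ≈ 13.68%; the approximation is known to undercount slightly (Li(x) is a better estimate).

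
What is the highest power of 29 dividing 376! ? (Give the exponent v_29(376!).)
v_29(376!) = 12

Legendre's formula: v_p(n!) = Σ_{k ≥ 1} ⌊n / p^k⌋. For p = 29, n = 376, the terms are:
  ⌊376/29^1⌋ = ⌊376/29⌋ = 12
(the next term ⌊376/29^2⌋ = 0, terminating the sum). Summing: v_29(376!) = 12 = 12.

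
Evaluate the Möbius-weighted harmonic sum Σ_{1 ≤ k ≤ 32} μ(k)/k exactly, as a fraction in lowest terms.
Σ μ(k)/k = -4193929329/66853496710

Values of μ(k) for 1 ≤ k ≤ 32: μ(1) = 1, μ(2) = -1, μ(3) = -1, μ(5) = -1, μ(6) = 1, μ(7) = -1, μ(10) = 1, μ(11) = -1, μ(13) = -1, μ(14) = 1, μ(15) = 1, μ(17) = -1, μ(19) = -1, μ(21) = 1, μ(22) = 1, μ(23) = -1, μ(26) = 1, μ(29) = -1, μ(30) = -1, μ(31) = -1, with μ = 0 on non-squarefree integers. Summing μ(k)/k for k where μ(k) ≠ 0 gives -4193929329/66853496710 ≈ -0.0627. (PNT ⟺ this sum → 0 as n → ∞.)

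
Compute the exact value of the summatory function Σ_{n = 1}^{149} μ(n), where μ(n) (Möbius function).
Σ_{n ≤ 149} μ(n) = 0

Compute μ(n) for each 1 ≤ n ≤ 149: μ(1) = 1, μ(2) = -1, μ(3) = -1, μ(4) = 0, μ(5) = -1, μ(6) = 1, μ(7) = -1, μ(8) = 0, μ(9) = 0, μ(10) = 1, μ(11) = -1, μ(12) = 0, μ(13) = -1, μ(14) = 1, μ(15) = 1, μ(16) = 0, μ(17) = -1, μ(18) = 0, μ(19) = -1, μ(20) = 0, μ(21) = 1, μ(22) = 1, μ(23) = -1, μ(24) = 0, μ(25) = 0, μ(26) = 1, μ(27) = 0, μ(28) = 0, μ(29) = -1, μ(30) = -1, μ(31) = -1, μ(32) = 0, μ(33) = 1, μ(34) = 1, μ(35) = 1, μ(36) = 0, μ(37) = -1, μ(38) = 1, μ(39) = 1, μ(40) = 0, μ(41) = -1, μ(42) = -1, μ(43) = -1, μ(44) = 0, μ(45) = 0, μ(46) = 1, μ(47) = -1, μ(48) = 0, μ(49) = 0, μ(50) = 0, μ(51) = 1, μ(52) = 0, μ(53) = -1, μ(54) = 0, μ(55) = 1, μ(56) = 0, μ(57) = 1, μ(58) = 1, μ(59) = -1, μ(60) = 0, μ(61) = -1, μ(62) = 1, μ(63) = 0, μ(64) = 0, μ(65) = 1, μ(66) = -1, μ(67) = -1, μ(68) = 0, μ(69) = 1, μ(70) = -1, μ(71) = -1, μ(72) = 0, μ(73) = -1, μ(74) = 1, μ(75) = 0, μ(76) = 0, μ(77) = 1, μ(78) = -1, μ(79) = -1, μ(80) = 0, μ(81) = 0, μ(82) = 1, μ(83) = -1, μ(84) = 0, μ(85) = 1, μ(86) = 1, μ(87) = 1, μ(88) = 0, μ(89) = -1, μ(90) = 0, μ(91) = 1, μ(92) = 0, μ(93) = 1, μ(94) = 1, μ(95) = 1, μ(96) = 0, μ(97) = -1, μ(98) = 0, μ(99) = 0, μ(100) = 0, μ(101) = -1, μ(102) = -1, μ(103) = -1, μ(104) = 0, μ(105) = -1, μ(106) = 1, μ(107) = -1, μ(108) = 0, μ(109) = -1, μ(110) = -1, μ(111) = 1, μ(112) = 0, μ(113) = -1, μ(114) = -1, μ(115) = 1, μ(116) = 0, μ(117) = 0, μ(118) = 1, μ(119) = 1, μ(120) = 0, μ(121) = 0, μ(122) = 1, μ(123) = 1, μ(124) = 0, μ(125) = 0, μ(126) = 0, μ(127) = -1, μ(128) = 0, μ(129) = 1, μ(130) = -1, μ(131) = -1, μ(132) = 0, μ(133) = 1, μ(134) = 1, μ(135) = 0, μ(136) = 0, μ(137) = -1, μ(138) = -1, μ(139) = -1, μ(140) = 0, μ(141) = 1, μ(142) = 1, μ(143) = 1, μ(144) = 0, μ(145) = 1, μ(146) = 1, μ(147) = 0, μ(148) = 0, μ(149) = -1. Summing all 149 values: 0. (Mertens function M(x) = Σ_{n ≤ x} μ(n); on average M(x) should be small (PNT ⟺ M(x) = o(x)).)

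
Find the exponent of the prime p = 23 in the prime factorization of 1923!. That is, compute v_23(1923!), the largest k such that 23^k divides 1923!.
v_23(1923!) = 86

Legendre's formula: v_p(n!) = Σ_{k ≥ 1} ⌊n / p^k⌋. For p = 23, n = 1923, the terms are:
  ⌊1923/23^1⌋ = ⌊1923/23⌋ = 83
  ⌊1923/23^2⌋ = ⌊1923/529⌋ = 3
(the next term ⌊1923/23^3⌋ = 0, terminating the sum). Summing: v_23(1923!) = 83 + 3 = 86.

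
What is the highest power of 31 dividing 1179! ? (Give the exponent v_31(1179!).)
v_31(1179!) = 39

Legendre's formula: v_p(n!) = Σ_{k ≥ 1} ⌊n / p^k⌋. For p = 31, n = 1179, the terms are:
  ⌊1179/31^1⌋ = ⌊1179/31⌋ = 38
  ⌊1179/31^2⌋ = ⌊1179/961⌋ = 1
(the next term ⌊1179/31^3⌋ = 0, terminating the sum). Summing: v_31(1179!) = 38 + 1 = 39.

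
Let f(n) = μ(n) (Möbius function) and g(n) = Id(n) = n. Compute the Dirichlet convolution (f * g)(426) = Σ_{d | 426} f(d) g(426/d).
(μ * Id)(426) = 140

Divisors of 426: [1, 2, 3, 6, 71, 142, 213, 426]. For each d | 426:
  d = 1: μ(1) · Id(426/1) = 1 · 426 = 426
  d = 2: μ(2) · Id(426/2) = -1 · 213 = -213
  d = 3: μ(3) · Id(426/3) = -1 · 142 = -142
  d = 6: μ(6) · Id(426/6) = 1 · 71 = 71
  d = 71: μ(71) · Id(426/71) = -1 · 6 = -6
  d = 142: μ(142) · Id(426/142) = 1 · 3 = 3
  d = 213: μ(213) · Id(426/213) = 1 · 2 = 2
  d = 426: μ(426) · Id(426/426) = -1 · 1 = -1
Summing: (μ * Id)(426) = 426 + -213 + -142 + 71 + -6 + 3 + 2 + -1 = 140.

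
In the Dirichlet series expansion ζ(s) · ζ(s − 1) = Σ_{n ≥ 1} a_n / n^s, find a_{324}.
σ(324) = 847

In the product (Σ m^0/m^s)(Σ k / k^s) = Σ (Σ_{d | n} d) / n^s, the coefficient of 1/n^s is σ(n) = Σ_{d | n} d. For n = 324, divisors are [1, 2, 3, 4, 6, 9, 12, 18, 27, 36, 54, 81, 108, 162, 324]; summing: σ(324) = 847.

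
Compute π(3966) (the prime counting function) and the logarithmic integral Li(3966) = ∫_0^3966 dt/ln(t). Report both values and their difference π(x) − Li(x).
π(3966) = 548;  Li(3966) ≈ 561.26;  π(x) − Li(x) ≈ -13.26.

Direct count of primes ≤ 3966 gives π(3966) = 548. Numerical evaluation of the logarithmic integral gives Li(3966) ≈ 561.26. The difference π(x) − Li(x) ≈ -13.26 is typically negative for small/moderate x (Li(x) overestimates), though Littlewood's theorem shows this sign changes infinitely often.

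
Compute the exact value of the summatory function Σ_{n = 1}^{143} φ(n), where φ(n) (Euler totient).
Σ_{n ≤ 143} φ(n) = 6282

Compute φ(n) for each 1 ≤ n ≤ 143: φ(1) = 1, φ(2) = 1, φ(3) = 2, φ(4) = 2, φ(5) = 4, φ(6) = 2, φ(7) = 6, φ(8) = 4, φ(9) = 6, φ(10) = 4, φ(11) = 10, φ(12) = 4, φ(13) = 12, φ(14) = 6, φ(15) = 8, φ(16) = 8, φ(17) = 16, φ(18) = 6, φ(19) = 18, φ(20) = 8, φ(21) = 12, φ(22) = 10, φ(23) = 22, φ(24) = 8, φ(25) = 20, φ(26) = 12, φ(27) = 18, φ(28) = 12, φ(29) = 28, φ(30) = 8, φ(31) = 30, φ(32) = 16, φ(33) = 20, φ(34) = 16, φ(35) = 24, φ(36) = 12, φ(37) = 36, φ(38) = 18, φ(39) = 24, φ(40) = 16, φ(41) = 40, φ(42) = 12, φ(43) = 42, φ(44) = 20, φ(45) = 24, φ(46) = 22, φ(47) = 46, φ(48) = 16, φ(49) = 42, φ(50) = 20, φ(51) = 32, φ(52) = 24, φ(53) = 52, φ(54) = 18, φ(55) = 40, φ(56) = 24, φ(57) = 36, φ(58) = 28, φ(59) = 58, φ(60) = 16, φ(61) = 60, φ(62) = 30, φ(63) = 36, φ(64) = 32, φ(65) = 48, φ(66) = 20, φ(67) = 66, φ(68) = 32, φ(69) = 44, φ(70) = 24, φ(71) = 70, φ(72) = 24, φ(73) = 72, φ(74) = 36, φ(75) = 40, φ(76) = 36, φ(77) = 60, φ(78) = 24, φ(79) = 78, φ(80) = 32, φ(81) = 54, φ(82) = 40, φ(83) = 82, φ(84) = 24, φ(85) = 64, φ(86) = 42, φ(87) = 56, φ(88) = 40, φ(89) = 88, φ(90) = 24, φ(91) = 72, φ(92) = 44, φ(93) = 60, φ(94) = 46, φ(95) = 72, φ(96) = 32, φ(97) = 96, φ(98) = 42, φ(99) = 60, φ(100) = 40, φ(101) = 100, φ(102) = 32, φ(103) = 102, φ(104) = 48, φ(105) = 48, φ(106) = 52, φ(107) = 106, φ(108) = 36, φ(109) = 108, φ(110) = 40, φ(111) = 72, φ(112) = 48, φ(113) = 112, φ(114) = 36, φ(115) = 88, φ(116) = 56, φ(117) = 72, φ(118) = 58, φ(119) = 96, φ(120) = 32, φ(121) = 110, φ(122) = 60, φ(123) = 80, φ(124) = 60, φ(125) = 100, φ(126) = 36, φ(127) = 126, φ(128) = 64, φ(129) = 84, φ(130) = 48, φ(131) = 130, φ(132) = 40, φ(133) = 108, φ(134) = 66, φ(135) = 72, φ(136) = 64, φ(137) = 136, φ(138) = 44, φ(139) = 138, φ(140) = 48, φ(141) = 92, φ(142) = 70, φ(143) = 120. Summing all 143 values: 6282. (Average order: Σ_{n ≤ x} φ(n) ~ (3/π²) x². For x = 143, (3/π²)·143² ≈ 6215.75.)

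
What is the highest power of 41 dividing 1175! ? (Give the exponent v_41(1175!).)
v_41(1175!) = 28

Legendre's formula: v_p(n!) = Σ_{k ≥ 1} ⌊n / p^k⌋. For p = 41, n = 1175, the terms are:
  ⌊1175/41^1⌋ = ⌊1175/41⌋ = 28
(the next term ⌊1175/41^2⌋ = 0, terminating the sum). Summing: v_41(1175!) = 28 = 28.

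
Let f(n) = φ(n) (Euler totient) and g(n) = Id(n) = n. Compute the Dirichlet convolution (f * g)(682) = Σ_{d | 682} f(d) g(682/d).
(φ * Id)(682) = 3843

Divisors of 682: [1, 2, 11, 22, 31, 62, 341, 682]. For each d | 682:
  d = 1: φ(1) · Id(682/1) = 1 · 682 = 682
  d = 2: φ(2) · Id(682/2) = 1 · 341 = 341
  d = 11: φ(11) · Id(682/11) = 10 · 62 = 620
  d = 22: φ(22) · Id(682/22) = 10 · 31 = 310
  d = 31: φ(31) · Id(682/31) = 30 · 22 = 660
  d = 62: φ(62) · Id(682/62) = 30 · 11 = 330
  d = 341: φ(341) · Id(682/341) = 300 · 2 = 600
  d = 682: φ(682) · Id(682/682) = 300 · 1 = 300
Summing: (φ * Id)(682) = 682 + 341 + 620 + 310 + 660 + 330 + 600 + 300 = 3843.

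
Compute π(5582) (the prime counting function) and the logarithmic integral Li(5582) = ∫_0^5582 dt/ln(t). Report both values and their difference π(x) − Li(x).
π(5582) = 737;  Li(5582) ≈ 752.17;  π(x) − Li(x) ≈ -15.17.

Direct count of primes ≤ 5582 gives π(5582) = 737. Numerical evaluation of the logarithmic integral gives Li(5582) ≈ 752.17. The difference π(x) − Li(x) ≈ -15.17 is typically negative for small/moderate x (Li(x) overestimates), though Littlewood's theorem shows this sign changes infinitely often.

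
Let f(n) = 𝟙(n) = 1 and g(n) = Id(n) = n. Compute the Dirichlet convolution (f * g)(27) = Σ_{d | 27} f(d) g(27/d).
(𝟙 * Id)(27) = 40

Divisors of 27: [1, 3, 9, 27]. For each d | 27:
  d = 1: 𝟙(1) · Id(27/1) = 1 · 27 = 27
  d = 3: 𝟙(3) · Id(27/3) = 1 · 9 = 9
  d = 9: 𝟙(9) · Id(27/9) = 1 · 3 = 3
  d = 27: 𝟙(27) · Id(27/27) = 1 · 1 = 1
Summing: (𝟙 * Id)(27) = 27 + 9 + 3 + 1 = 40.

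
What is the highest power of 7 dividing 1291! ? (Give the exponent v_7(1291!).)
v_7(1291!) = 213

Legendre's formula: v_p(n!) = Σ_{k ≥ 1} ⌊n / p^k⌋. For p = 7, n = 1291, the terms are:
  ⌊1291/7^1⌋ = ⌊1291/7⌋ = 184
  ⌊1291/7^2⌋ = ⌊1291/49⌋ = 26
  ⌊1291/7^3⌋ = ⌊1291/343⌋ = 3
(the next term ⌊1291/7^4⌋ = 0, terminating the sum). Summing: v_7(1291!) = 184 + 26 + 3 = 213.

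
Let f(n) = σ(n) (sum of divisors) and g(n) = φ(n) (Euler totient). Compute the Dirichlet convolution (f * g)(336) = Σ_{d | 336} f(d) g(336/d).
(σ * φ)(336) = 6720

Divisors of 336: [1, 2, 3, 4, 6, 7, 8, 12, 14, 16, 21, 24, 28, 42, 48, 56, 84, 112, 168, 336]. For each d | 336:
  d = 1: σ(1) · φ(336/1) = 1 · 96 = 96
  d = 2: σ(2) · φ(336/2) = 3 · 48 = 144
  d = 3: σ(3) · φ(336/3) = 4 · 48 = 192
  d = 4: σ(4) · φ(336/4) = 7 · 24 = 168
  d = 6: σ(6) · φ(336/6) = 12 · 24 = 288
  d = 7: σ(7) · φ(336/7) = 8 · 16 = 128
  d = 8: σ(8) · φ(336/8) = 15 · 12 = 180
  d = 12: σ(12) · φ(336/12) = 28 · 12 = 336
  d = 14: σ(14) · φ(336/14) = 24 · 8 = 192
  d = 16: σ(16) · φ(336/16) = 31 · 12 = 372
  d = 21: σ(21) · φ(336/21) = 32 · 8 = 256
  d = 24: σ(24) · φ(336/24) = 60 · 6 = 360
  d = 28: σ(28) · φ(336/28) = 56 · 4 = 224
  d = 42: σ(42) · φ(336/42) = 96 · 4 = 384
  d = 48: σ(48) · φ(336/48) = 124 · 6 = 744
  d = 56: σ(56) · φ(336/56) = 120 · 2 = 240
  d = 84: σ(84) · φ(336/84) = 224 · 2 = 448
  d = 112: σ(112) · φ(336/112) = 248 · 2 = 496
  d = 168: σ(168) · φ(336/168) = 480 · 1 = 480
  d = 336: σ(336) · φ(336/336) = 992 · 1 = 992
Summing: (σ * φ)(336) = 96 + 144 + 192 + 168 + 288 + 128 + 180 + 336 + 192 + 372 + 256 + 360 + 224 + 384 + 744 + 240 + 448 + 496 + 480 + 992 = 6720.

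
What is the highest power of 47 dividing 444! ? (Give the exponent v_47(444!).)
v_47(444!) = 9

Legendre's formula: v_p(n!) = Σ_{k ≥ 1} ⌊n / p^k⌋. For p = 47, n = 444, the terms are:
  ⌊444/47^1⌋ = ⌊444/47⌋ = 9
(the next term ⌊444/47^2⌋ = 0, terminating the sum). Summing: v_47(444!) = 9 = 9.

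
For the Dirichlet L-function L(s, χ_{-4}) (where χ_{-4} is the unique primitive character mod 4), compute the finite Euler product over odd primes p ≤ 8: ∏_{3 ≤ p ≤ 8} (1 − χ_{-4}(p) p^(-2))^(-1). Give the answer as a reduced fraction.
∏ = 147/160

The odd primes p ≤ 8 are [3, 5, 7]. For each, χ(p) = 1 if p ≡ 1 mod 4, χ(p) = −1 if p ≡ 3 mod 4. Taking (1 − χ(p)/p^2)^(-1) = p^2/(p^2 − χ(p)): (1 − (-1)/3^2)^(-1) · (1 − (1)/5^2)^(-1) · (1 − (-1)/7^2)^(-1) = 147/160.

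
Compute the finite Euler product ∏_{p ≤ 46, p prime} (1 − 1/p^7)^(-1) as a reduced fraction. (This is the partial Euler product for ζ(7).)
∏ = 45646702807467713699372033067809267220048714619200580949120845685181752370766160993819090186875/45268741527906747399557358241617585589782139439825822687873840391576296184501153303048882388992

The primes p ≤ 46 are [2, 3, 5, 7, 11, 13, 17, 19, 23, 29, 31, 37, 41, 43]. For each prime, (1 − 1/p^7)^(-1) = p^7 / (p^7 − 1). The product is (1 − 1/2^7)^(-1), (1 − 1/3^7)^(-1), (1 − 1/5^7)^(-1), (1 − 1/7^7)^(-1), (1 − 1/11^7)^(-1), (1 − 1/13^7)^(-1), (1 − 1/17^7)^(-1), (1 − 1/19^7)^(-1), (1 − 1/23^7)^(-1), (1 − 1/29^7)^(-1), (1 − 1/31^7)^(-1), (1 − 1/37^7)^(-1), (1 − 1/41^7)^(-1), (1 − 1/43^7)^(-1) = ∏ p^7 / (p^7 − 1) = 45646702807467713699372033067809267220048714619200580949120845685181752370766160993819090186875/45268741527906747399557358241617585589782139439825822687873840391576296184501153303048882388992.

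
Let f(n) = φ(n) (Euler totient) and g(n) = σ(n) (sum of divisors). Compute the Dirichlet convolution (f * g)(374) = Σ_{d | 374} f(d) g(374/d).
(φ * σ)(374) = 2992

Divisors of 374: [1, 2, 11, 17, 22, 34, 187, 374]. For each d | 374:
  d = 1: φ(1) · σ(374/1) = 1 · 648 = 648
  d = 2: φ(2) · σ(374/2) = 1 · 216 = 216
  d = 11: φ(11) · σ(374/11) = 10 · 54 = 540
  d = 17: φ(17) · σ(374/17) = 16 · 36 = 576
  d = 22: φ(22) · σ(374/22) = 10 · 18 = 180
  d = 34: φ(34) · σ(374/34) = 16 · 12 = 192
  d = 187: φ(187) · σ(374/187) = 160 · 3 = 480
  d = 374: φ(374) · σ(374/374) = 160 · 1 = 160
Summing: (φ * σ)(374) = 648 + 216 + 540 + 576 + 180 + 192 + 480 + 160 = 2992.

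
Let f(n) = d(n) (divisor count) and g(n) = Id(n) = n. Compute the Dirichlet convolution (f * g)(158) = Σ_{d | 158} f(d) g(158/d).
(d * Id)(158) = 324

Divisors of 158: [1, 2, 79, 158]. For each d | 158:
  d = 1: d(1) · Id(158/1) = 1 · 158 = 158
  d = 2: d(2) · Id(158/2) = 2 · 79 = 158
  d = 79: d(79) · Id(158/79) = 2 · 2 = 4
  d = 158: d(158) · Id(158/158) = 4 · 1 = 4
Summing: (d * Id)(158) = 158 + 158 + 4 + 4 = 324.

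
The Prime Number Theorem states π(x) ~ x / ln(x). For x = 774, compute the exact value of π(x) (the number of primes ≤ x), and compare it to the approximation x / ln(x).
π(774) = 137;  x/ln(x) ≈ 116.36;  relative error ≈ 15.06%.

Directly count primes up to 774: π(774) = 137. The PNT approximation gives 774/ln(774) ≈ 774/6.65157 ≈ 116.36. Relative error (π(x) − x/ln(x)) / π(x) ≈ 15.06%; the approximation is known to undercount slightly (Li(x) is a better estimate).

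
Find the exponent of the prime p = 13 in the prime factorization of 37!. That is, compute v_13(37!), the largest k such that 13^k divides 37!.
v_13(37!) = 2

Legendre's formula: v_p(n!) = Σ_{k ≥ 1} ⌊n / p^k⌋. For p = 13, n = 37, the terms are:
  ⌊37/13^1⌋ = ⌊37/13⌋ = 2
(the next term ⌊37/13^2⌋ = 0, terminating the sum). Summing: v_13(37!) = 2 = 2.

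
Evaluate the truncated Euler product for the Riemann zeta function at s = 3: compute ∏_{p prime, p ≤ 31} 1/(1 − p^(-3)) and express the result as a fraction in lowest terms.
∏ = 209363023479599225665/174187638420315512832

The primes p ≤ 31 are [2, 3, 5, 7, 11, 13, 17, 19, 23, 29, 31]. For each prime, (1 − 1/p^3)^(-1) = p^3 / (p^3 − 1). The product is (1 − 1/2^3)^(-1), (1 − 1/3^3)^(-1), (1 − 1/5^3)^(-1), (1 − 1/7^3)^(-1), (1 − 1/11^3)^(-1), (1 − 1/13^3)^(-1), (1 − 1/17^3)^(-1), (1 − 1/19^3)^(-1), (1 − 1/23^3)^(-1), (1 − 1/29^3)^(-1), (1 − 1/31^3)^(-1) = ∏ p^3 / (p^3 − 1) = 209363023479599225665/174187638420315512832.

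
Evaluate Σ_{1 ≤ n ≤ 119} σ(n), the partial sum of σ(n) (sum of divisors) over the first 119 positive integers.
Σ_{n ≤ 119} σ(n) = 11613

Compute σ(n) for each 1 ≤ n ≤ 119: σ(1) = 1, σ(2) = 3, σ(3) = 4, σ(4) = 7, σ(5) = 6, σ(6) = 12, σ(7) = 8, σ(8) = 15, σ(9) = 13, σ(10) = 18, σ(11) = 12, σ(12) = 28, σ(13) = 14, σ(14) = 24, σ(15) = 24, σ(16) = 31, σ(17) = 18, σ(18) = 39, σ(19) = 20, σ(20) = 42, σ(21) = 32, σ(22) = 36, σ(23) = 24, σ(24) = 60, σ(25) = 31, σ(26) = 42, σ(27) = 40, σ(28) = 56, σ(29) = 30, σ(30) = 72, σ(31) = 32, σ(32) = 63, σ(33) = 48, σ(34) = 54, σ(35) = 48, σ(36) = 91, σ(37) = 38, σ(38) = 60, σ(39) = 56, σ(40) = 90, σ(41) = 42, σ(42) = 96, σ(43) = 44, σ(44) = 84, σ(45) = 78, σ(46) = 72, σ(47) = 48, σ(48) = 124, σ(49) = 57, σ(50) = 93, σ(51) = 72, σ(52) = 98, σ(53) = 54, σ(54) = 120, σ(55) = 72, σ(56) = 120, σ(57) = 80, σ(58) = 90, σ(59) = 60, σ(60) = 168, σ(61) = 62, σ(62) = 96, σ(63) = 104, σ(64) = 127, σ(65) = 84, σ(66) = 144, σ(67) = 68, σ(68) = 126, σ(69) = 96, σ(70) = 144, σ(71) = 72, σ(72) = 195, σ(73) = 74, σ(74) = 114, σ(75) = 124, σ(76) = 140, σ(77) = 96, σ(78) = 168, σ(79) = 80, σ(80) = 186, σ(81) = 121, σ(82) = 126, σ(83) = 84, σ(84) = 224, σ(85) = 108, σ(86) = 132, σ(87) = 120, σ(88) = 180, σ(89) = 90, σ(90) = 234, σ(91) = 112, σ(92) = 168, σ(93) = 128, σ(94) = 144, σ(95) = 120, σ(96) = 252, σ(97) = 98, σ(98) = 171, σ(99) = 156, σ(100) = 217, σ(101) = 102, σ(102) = 216, σ(103) = 104, σ(104) = 210, σ(105) = 192, σ(106) = 162, σ(107) = 108, σ(108) = 280, σ(109) = 110, σ(110) = 216, σ(111) = 152, σ(112) = 248, σ(113) = 114, σ(114) = 240, σ(115) = 144, σ(116) = 210, σ(117) = 182, σ(118) = 180, σ(119) = 144. Summing all 119 values: 11613. (Average order: Σ_{n ≤ x} σ(n) ~ (π²/12) x². For x = 119, (π²/12)·119² ≈ 11646.96.)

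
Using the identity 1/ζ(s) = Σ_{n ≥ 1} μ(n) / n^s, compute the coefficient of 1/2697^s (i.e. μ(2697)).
μ(2697) = -1

Factor n = 2697 = 3 · 29 · 31. μ(n) = 0 if any exponent ≥ 2 (not squarefree); otherwise μ(n) = (−1)^{ω(n)} where ω(n) is the number of distinct prime factors. Applying: μ(2697) = -1.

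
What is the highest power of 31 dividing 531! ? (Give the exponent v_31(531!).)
v_31(531!) = 17

Legendre's formula: v_p(n!) = Σ_{k ≥ 1} ⌊n / p^k⌋. For p = 31, n = 531, the terms are:
  ⌊531/31^1⌋ = ⌊531/31⌋ = 17
(the next term ⌊531/31^2⌋ = 0, terminating the sum). Summing: v_31(531!) = 17 = 17.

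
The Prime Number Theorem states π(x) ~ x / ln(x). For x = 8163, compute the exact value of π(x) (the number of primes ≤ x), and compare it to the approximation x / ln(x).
π(8163) = 1024;  x/ln(x) ≈ 906.26;  relative error ≈ 11.50%.

Directly count primes up to 8163: π(8163) = 1024. The PNT approximation gives 8163/ln(8163) ≈ 8163/9.00737 ≈ 906.26. Relative error (π(x) − x/ln(x)) / π(x) ≈ 11.50%; the approximation is known to undercount slightly (Li(x) is a better estimate).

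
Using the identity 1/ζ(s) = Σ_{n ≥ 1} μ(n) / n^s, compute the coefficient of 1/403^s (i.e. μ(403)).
μ(403) = 1

Factor n = 403 = 13 · 31. μ(n) = 0 if any exponent ≥ 2 (not squarefree); otherwise μ(n) = (−1)^{ω(n)} where ω(n) is the number of distinct prime factors. Applying: μ(403) = 1.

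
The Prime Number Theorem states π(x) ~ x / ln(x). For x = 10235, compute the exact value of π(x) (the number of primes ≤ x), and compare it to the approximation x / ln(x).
π(10235) = 1254;  x/ln(x) ≈ 1108.46;  relative error ≈ 11.61%.

Directly count primes up to 10235: π(10235) = 1254. The PNT approximation gives 10235/ln(10235) ≈ 10235/9.23357 ≈ 1108.46. Relative error (π(x) − x/ln(x)) / π(x) ≈ 11.61%; the approximation is known to undercount slightly (Li(x) is a better estimate).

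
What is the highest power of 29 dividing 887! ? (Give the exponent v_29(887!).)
v_29(887!) = 31

Legendre's formula: v_p(n!) = Σ_{k ≥ 1} ⌊n / p^k⌋. For p = 29, n = 887, the terms are:
  ⌊887/29^1⌋ = ⌊887/29⌋ = 30
  ⌊887/29^2⌋ = ⌊887/841⌋ = 1
(the next term ⌊887/29^3⌋ = 0, terminating the sum). Summing: v_29(887!) = 30 + 1 = 31.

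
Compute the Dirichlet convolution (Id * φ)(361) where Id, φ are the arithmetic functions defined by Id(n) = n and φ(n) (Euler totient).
(Id * φ)(361) = 1045

Divisors of 361: [1, 19, 361]. For each d | 361:
  d = 1: Id(1) · φ(361/1) = 1 · 342 = 342
  d = 19: Id(19) · φ(361/19) = 19 · 18 = 342
  d = 361: Id(361) · φ(361/361) = 361 · 1 = 361
Summing: (Id * φ)(361) = 342 + 342 + 361 = 1045.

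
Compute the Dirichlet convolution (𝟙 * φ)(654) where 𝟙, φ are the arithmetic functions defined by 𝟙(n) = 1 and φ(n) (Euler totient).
(𝟙 * φ)(654) = 654

Divisors of 654: [1, 2, 3, 6, 109, 218, 327, 654]. For each d | 654:
  d = 1: 𝟙(1) · φ(654/1) = 1 · 216 = 216
  d = 2: 𝟙(2) · φ(654/2) = 1 · 216 = 216
  d = 3: 𝟙(3) · φ(654/3) = 1 · 108 = 108
  d = 6: 𝟙(6) · φ(654/6) = 1 · 108 = 108
  d = 109: 𝟙(109) · φ(654/109) = 1 · 2 = 2
  d = 218: 𝟙(218) · φ(654/218) = 1 · 2 = 2
  d = 327: 𝟙(327) · φ(654/327) = 1 · 1 = 1
  d = 654: 𝟙(654) · φ(654/654) = 1 · 1 = 1
Summing: (𝟙 * φ)(654) = 216 + 216 + 108 + 108 + 2 + 2 + 1 + 1 = 654.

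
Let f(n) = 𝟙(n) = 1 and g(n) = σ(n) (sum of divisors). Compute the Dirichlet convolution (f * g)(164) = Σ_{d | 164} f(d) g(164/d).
(𝟙 * σ)(164) = 473

Divisors of 164: [1, 2, 4, 41, 82, 164]. For each d | 164:
  d = 1: 𝟙(1) · σ(164/1) = 1 · 294 = 294
  d = 2: 𝟙(2) · σ(164/2) = 1 · 126 = 126
  d = 4: 𝟙(4) · σ(164/4) = 1 · 42 = 42
  d = 41: 𝟙(41) · σ(164/41) = 1 · 7 = 7
  d = 82: 𝟙(82) · σ(164/82) = 1 · 3 = 3
  d = 164: 𝟙(164) · σ(164/164) = 1 · 1 = 1
Summing: (𝟙 * σ)(164) = 294 + 126 + 42 + 7 + 3 + 1 = 473.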